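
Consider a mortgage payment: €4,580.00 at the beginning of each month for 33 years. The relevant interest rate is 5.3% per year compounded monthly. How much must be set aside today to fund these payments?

€859,684.79

This is an annuity due: 396 payments of €4,580.00 at the beginning of each month.
Periodic rate r = 0.053/12 per month; n is counted in months.
PV = PMT × [(1 − (1+r)^−n)/r] × (1+r) = 4,580 × [1 − (1+r)^−396] / r × (1+r) = €859,684.79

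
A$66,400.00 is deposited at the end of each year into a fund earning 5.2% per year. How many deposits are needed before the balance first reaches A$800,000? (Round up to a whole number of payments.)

Periodic rate r = 0.052 per year.
Ordinary annuity FV: 800,000 = 66,400 × [((1+r)^n − 1)/r].
(1+r)^n = 1 + 800,000 × r / 66,400, so n = ln(1 + 800,000·r/66,400) / ln(1+r) = 9.60.
Round up to a whole number of payments: n = 10.

10 payments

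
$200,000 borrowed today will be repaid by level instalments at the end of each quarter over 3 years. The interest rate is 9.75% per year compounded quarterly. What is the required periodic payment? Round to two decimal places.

Level ordinary annuity; solve PV = PMT × [(1 − (1+r)^−n)/r] for PMT.
Periodic rate r = 0.0975/4 per quarter; n is counted in quarters.
With n = 12: PMT = 200,000 / ([(1 − (1+r)^−n)/r]) = $19,423.72

$19,423.72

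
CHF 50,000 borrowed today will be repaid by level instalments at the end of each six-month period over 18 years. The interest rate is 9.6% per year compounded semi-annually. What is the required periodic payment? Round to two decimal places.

CHF 2,944.51

Level ordinary annuity; solve PV = PMT × [(1 − (1+r)^−n)/r] for PMT.
Periodic rate r = 0.096/2 per half-year; n is counted in half-years.
With n = 36: PMT = 50,000 / ([(1 − (1+r)^−n)/r]) = CHF 2,944.51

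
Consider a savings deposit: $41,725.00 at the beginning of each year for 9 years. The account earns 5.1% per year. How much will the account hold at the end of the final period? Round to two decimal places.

$485,543.65

This is an annuity due: 9 deposits of $41,725.00 at the beginning of each year.
Periodic rate r = 0.051 per year.
FV = PMT × [((1+r)^n − 1)/r] × (1+r) = 41,725 × [(1+r)^9 − 1] / r × (1+r) = $485,543.65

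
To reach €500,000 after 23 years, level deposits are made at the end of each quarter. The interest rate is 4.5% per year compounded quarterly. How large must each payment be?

€3,126.94

Level ordinary annuity; solve FV = PMT × [((1+r)^n − 1)/r] for PMT.
Periodic rate r = 0.045/4 per quarter; n is counted in quarters.
With n = 92: PMT = 500,000 / ([((1+r)^n − 1)/r]) = €3,126.94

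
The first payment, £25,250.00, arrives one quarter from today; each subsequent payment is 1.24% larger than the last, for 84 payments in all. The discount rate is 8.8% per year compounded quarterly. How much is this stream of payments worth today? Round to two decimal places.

Periodic rate r = 0.088/4 per quarter; n is counted in quarters.
Growing ordinary annuity: PV = PMT₁ × [1 − ((1+g)/(1+r))^n] / (r − g) = 25,250 × [1 − ((1+0.0124)/(1+r))^84] / (r − 0.0124) = £1,439,804.36.

£1,439,804.36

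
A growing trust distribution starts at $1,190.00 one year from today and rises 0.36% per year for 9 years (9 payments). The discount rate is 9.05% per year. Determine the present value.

$7,208.42

Periodic rate r = 0.0905 per year.
Growing ordinary annuity: PV = PMT₁ × [1 − ((1+g)/(1+r))^n] / (r − g) = 1,190 × [1 − ((1+0.0036)/(1+r))^9] / (r − 0.0036) = $7,208.42.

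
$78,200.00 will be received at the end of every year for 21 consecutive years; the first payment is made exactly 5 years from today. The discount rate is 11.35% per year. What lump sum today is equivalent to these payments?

$401,300.94

Ordinary annuity of 21 payments, first payment at period 5.
Periodic rate r = 0.1135 per year.
The ordinary-annuity PV formula values the stream one period before the first payment (period 4); discount that back 4 periods:
PV₀ = 78,200 × [1 − (1+r)^−21] / r × (1+r)^−4 = $401,300.94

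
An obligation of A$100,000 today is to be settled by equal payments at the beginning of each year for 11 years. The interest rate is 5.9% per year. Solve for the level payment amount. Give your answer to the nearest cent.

Level annuity due; solve PV = PMT × [(1 − (1+r)^−n)/r] × (1+r) for PMT.
Periodic rate r = 0.059 per year.
With n = 11: PMT = 100,000 / ([(1 − (1+r)^−n)/r] × (1+r)) = A$11,911.73

A$11,911.73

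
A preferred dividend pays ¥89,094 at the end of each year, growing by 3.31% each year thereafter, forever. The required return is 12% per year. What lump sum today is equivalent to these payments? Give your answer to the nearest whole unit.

Periodic rate r = 0.12 per year.
Growing perpetuity (Gordon): PV = PMT₁ / (r − g) = 89,094 / (r − 0.0331) = ¥1,025,247.

¥1,025,247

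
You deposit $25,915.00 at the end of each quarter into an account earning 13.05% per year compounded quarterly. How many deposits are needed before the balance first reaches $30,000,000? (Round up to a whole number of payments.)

Periodic rate r = 0.1305/4 per quarter; n is counted in quarters.
Ordinary annuity FV: 30,000,000 = 25,915 × [((1+r)^n − 1)/r].
(1+r)^n = 1 + 30,000,000 × r / 25,915, so n = ln(1 + 30,000,000·r/25,915) / ln(1+r) = 113.93.
Round up to a whole number of payments: n = 114.

114 payments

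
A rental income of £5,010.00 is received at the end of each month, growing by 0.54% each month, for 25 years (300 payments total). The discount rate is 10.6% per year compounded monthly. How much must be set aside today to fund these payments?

£934,465.43

Periodic rate r = 0.106/12 per month; n is counted in months.
Growing ordinary annuity: PV = PMT₁ × [1 − ((1+g)/(1+r))^n] / (r − g) = 5,010 × [1 − ((1+0.0054)/(1+r))^300] / (r − 0.0054) = £934,465.43.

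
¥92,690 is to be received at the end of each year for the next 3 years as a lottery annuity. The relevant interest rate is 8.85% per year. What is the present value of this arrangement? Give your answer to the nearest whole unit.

¥235,254

This is an ordinary annuity: 3 payments of ¥92,690 at the end of each year.
Periodic rate r = 0.0885 per year.
PV = PMT × [(1 − (1+r)^−n)/r] = 92,690 × [1 − (1+r)^−3] / r = ¥235,254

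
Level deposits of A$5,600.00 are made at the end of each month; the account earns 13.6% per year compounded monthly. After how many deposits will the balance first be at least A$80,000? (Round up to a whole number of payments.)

14 payments

Periodic rate r = 0.136/12 per month; n is counted in months.
Ordinary annuity FV: 80,000 = 5,600 × [((1+r)^n − 1)/r].
(1+r)^n = 1 + 80,000 × r / 5,600, so n = ln(1 + 80,000·r/5,600) / ln(1+r) = 13.32.
Round up to a whole number of payments: n = 14.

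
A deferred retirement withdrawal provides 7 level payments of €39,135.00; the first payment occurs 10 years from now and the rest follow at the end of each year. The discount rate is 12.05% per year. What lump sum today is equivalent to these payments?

Ordinary annuity of 7 payments, first payment at period 10.
Periodic rate r = 0.1205 per year.
The ordinary-annuity PV formula values the stream one period before the first payment (period 9); discount that back 9 periods:
PV₀ = 39,135 × [1 − (1+r)^−7] / r × (1+r)^−9 = €64,046.12

€64,046.12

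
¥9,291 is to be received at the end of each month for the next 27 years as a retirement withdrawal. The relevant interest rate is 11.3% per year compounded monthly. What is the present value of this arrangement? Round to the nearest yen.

This is an ordinary annuity: 324 payments of ¥9,291 at the end of each month.
Periodic rate r = 0.113/12 per month; n is counted in months.
PV = PMT × [(1 − (1+r)^−n)/r] = 9,291 × [1 − (1+r)^−324] / r = ¥939,303

¥939,303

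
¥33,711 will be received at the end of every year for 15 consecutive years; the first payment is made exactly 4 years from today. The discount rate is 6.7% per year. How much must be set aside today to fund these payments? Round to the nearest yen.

¥257,613

Ordinary annuity of 15 payments, first payment at period 4.
Periodic rate r = 0.067 per year.
The ordinary-annuity PV formula values the stream one period before the first payment (period 3); discount that back 3 periods:
PV₀ = 33,711 × [1 − (1+r)^−15] / r × (1+r)^−3 = ¥257,613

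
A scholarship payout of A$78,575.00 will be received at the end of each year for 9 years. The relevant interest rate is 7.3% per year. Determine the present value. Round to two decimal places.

A$505,464.62

This is an ordinary annuity: 9 payments of A$78,575.00 at the end of each year.
Periodic rate r = 0.073 per year.
PV = PMT × [(1 − (1+r)^−n)/r] = 78,575 × [1 − (1+r)^−9] / r = A$505,464.62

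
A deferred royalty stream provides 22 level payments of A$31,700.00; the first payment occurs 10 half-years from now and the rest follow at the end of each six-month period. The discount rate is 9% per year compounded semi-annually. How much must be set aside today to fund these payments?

A$294,036.53

Ordinary annuity of 22 payments, first payment at period 10.
Periodic rate r = 0.09/2 per half-year; n is counted in half-years.
The ordinary-annuity PV formula values the stream one period before the first payment (period 9); discount that back 9 periods:
PV₀ = 31,700 × [1 − (1+r)^−22] / r × (1+r)^−9 = A$294,036.53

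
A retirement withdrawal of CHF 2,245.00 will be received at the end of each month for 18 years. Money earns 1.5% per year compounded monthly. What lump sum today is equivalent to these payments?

This is an ordinary annuity: 216 payments of CHF 2,245.00 at the end of each month.
Periodic rate r = 0.015/12 per month; n is counted in months.
PV = PMT × [(1 − (1+r)^−n)/r] = 2,245 × [1 − (1+r)^−216] / r = CHF 424,739.24

CHF 424,739.24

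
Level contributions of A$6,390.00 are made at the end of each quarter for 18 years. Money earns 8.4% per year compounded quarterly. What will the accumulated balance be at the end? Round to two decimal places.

This is an ordinary annuity: 72 deposits of A$6,390.00 at the end of each quarter.
Periodic rate r = 0.084/4 per quarter; n is counted in quarters.
FV = PMT × [((1+r)^n − 1)/r] = 6,390 × [(1+r)^72 − 1] / r = A$1,054,450.01

A$1,054,450.01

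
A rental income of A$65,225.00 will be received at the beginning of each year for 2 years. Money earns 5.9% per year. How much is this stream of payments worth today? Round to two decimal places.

A$126,816.12

This is an annuity due: 2 payments of A$65,225.00 at the beginning of each year.
Periodic rate r = 0.059 per year.
PV = PMT × [(1 − (1+r)^−n)/r] × (1+r) = 65,225 × [1 − (1+r)^−2] / r × (1+r) = A$126,816.12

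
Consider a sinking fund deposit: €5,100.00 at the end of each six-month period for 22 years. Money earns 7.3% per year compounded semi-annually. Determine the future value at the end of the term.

This is an ordinary annuity: 44 deposits of €5,100.00 at the end of each six-month period.
Periodic rate r = 0.073/2 per half-year; n is counted in half-years.
FV = PMT × [((1+r)^n − 1)/r] = 5,100 × [(1+r)^44 − 1] / r = €536,865.87

€536,865.87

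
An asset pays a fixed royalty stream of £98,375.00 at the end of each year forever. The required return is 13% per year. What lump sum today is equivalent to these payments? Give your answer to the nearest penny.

£756,730.77

Periodic rate r = 0.13 per year.
Level perpetuity: PV = PMT / r = 98,375 / (0.13) = £756,730.77.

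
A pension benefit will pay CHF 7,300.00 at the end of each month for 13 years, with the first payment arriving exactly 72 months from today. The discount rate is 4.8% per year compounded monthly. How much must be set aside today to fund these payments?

Ordinary annuity of 156 payments, first payment at period 72.
Periodic rate r = 0.048/12 per month; n is counted in months.
The ordinary-annuity PV formula values the stream one period before the first payment (period 71); discount that back 71 periods:
PV₀ = 7,300 × [1 − (1+r)^−156] / r × (1+r)^−71 = CHF 637,165.83

CHF 637,165.83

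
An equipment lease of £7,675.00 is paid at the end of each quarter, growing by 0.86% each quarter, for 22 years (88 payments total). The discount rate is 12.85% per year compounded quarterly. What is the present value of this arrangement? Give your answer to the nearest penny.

Periodic rate r = 0.1285/4 per quarter; n is counted in quarters.
Growing ordinary annuity: PV = PMT₁ × [1 − ((1+g)/(1+r))^n] / (r − g) = 7,675 × [1 − ((1+0.0086)/(1+r))^88] / (r − 0.0086) = £283,356.76.

£283,356.76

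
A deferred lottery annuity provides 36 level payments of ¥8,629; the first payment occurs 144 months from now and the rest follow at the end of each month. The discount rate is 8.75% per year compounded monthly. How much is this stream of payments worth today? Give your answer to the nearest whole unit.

¥96,367

Ordinary annuity of 36 payments, first payment at period 144.
Periodic rate r = 0.0875/12 per month; n is counted in months.
The ordinary-annuity PV formula values the stream one period before the first payment (period 143); discount that back 143 periods:
PV₀ = 8,629 × [1 − (1+r)^−36] / r × (1+r)^−143 = ¥96,367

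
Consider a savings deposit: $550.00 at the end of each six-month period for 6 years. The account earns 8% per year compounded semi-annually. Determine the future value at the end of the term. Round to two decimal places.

This is an ordinary annuity: 12 deposits of $550.00 at the end of each six-month period.
Periodic rate r = 0.08/2 per half-year; n is counted in half-years.
FV = PMT × [((1+r)^n − 1)/r] = 550 × [(1+r)^12 − 1] / r = $8,264.19

$8,264.19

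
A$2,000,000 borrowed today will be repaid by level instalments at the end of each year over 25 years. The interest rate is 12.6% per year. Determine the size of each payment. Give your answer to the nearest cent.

A$265,673.79

Level ordinary annuity; solve PV = PMT × [(1 − (1+r)^−n)/r] for PMT.
Periodic rate r = 0.126 per year.
With n = 25: PMT = 2,000,000 / ([(1 − (1+r)^−n)/r]) = A$265,673.79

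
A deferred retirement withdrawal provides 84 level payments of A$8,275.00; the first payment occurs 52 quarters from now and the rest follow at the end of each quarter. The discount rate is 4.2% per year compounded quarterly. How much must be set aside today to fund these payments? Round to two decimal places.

A$270,235.19

Ordinary annuity of 84 payments, first payment at period 52.
Periodic rate r = 0.042/4 per quarter; n is counted in quarters.
The ordinary-annuity PV formula values the stream one period before the first payment (period 51); discount that back 51 periods:
PV₀ = 8,275 × [1 − (1+r)^−84] / r × (1+r)^−51 = A$270,235.19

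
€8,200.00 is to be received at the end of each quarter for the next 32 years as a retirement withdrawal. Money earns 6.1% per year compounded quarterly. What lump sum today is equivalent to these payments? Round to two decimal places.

This is an ordinary annuity: 128 payments of €8,200.00 at the end of each quarter.
Periodic rate r = 0.061/4 per quarter; n is counted in quarters.
PV = PMT × [(1 − (1+r)^−n)/r] = 8,200 × [1 − (1+r)^−128] / r = €460,223.02

€460,223.02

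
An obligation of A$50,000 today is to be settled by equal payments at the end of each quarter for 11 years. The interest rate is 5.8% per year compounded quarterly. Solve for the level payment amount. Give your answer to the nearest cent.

Level ordinary annuity; solve PV = PMT × [(1 − (1+r)^−n)/r] for PMT.
Periodic rate r = 0.058/4 per quarter; n is counted in quarters.
With n = 44: PMT = 50,000 / ([(1 − (1+r)^−n)/r]) = A$1,545.10

A$1,545.10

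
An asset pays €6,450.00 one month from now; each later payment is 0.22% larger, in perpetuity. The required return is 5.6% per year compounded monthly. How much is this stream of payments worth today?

Periodic rate r = 0.056/12 per month.
Growing perpetuity (Gordon): PV = PMT₁ / (r − g) = 6,450 / (r − 0.0022) = €2,614,864.86.

€2,614,864.86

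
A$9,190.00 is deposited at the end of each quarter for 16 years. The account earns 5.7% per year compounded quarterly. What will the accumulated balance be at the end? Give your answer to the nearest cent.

A$950,164.87

This is an ordinary annuity: 64 deposits of A$9,190.00 at the end of each quarter.
Periodic rate r = 0.057/4 per quarter; n is counted in quarters.
FV = PMT × [((1+r)^n − 1)/r] = 9,190 × [(1+r)^64 − 1] / r = A$950,164.87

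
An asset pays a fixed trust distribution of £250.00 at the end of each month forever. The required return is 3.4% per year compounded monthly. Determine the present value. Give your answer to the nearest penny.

Periodic rate r = 0.034/12 per month.
Level perpetuity: PV = PMT / r = 250 / (0.034/12) = £88,235.29.

£88,235.29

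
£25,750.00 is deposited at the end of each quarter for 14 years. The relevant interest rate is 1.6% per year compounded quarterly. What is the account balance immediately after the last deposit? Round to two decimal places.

This is an ordinary annuity: 56 deposits of £25,750.00 at the end of each quarter.
Periodic rate r = 0.016/4 per quarter; n is counted in quarters.
FV = PMT × [((1+r)^n − 1)/r] = 25,750 × [(1+r)^56 − 1] / r = £1,612,672.00

£1,612,672.00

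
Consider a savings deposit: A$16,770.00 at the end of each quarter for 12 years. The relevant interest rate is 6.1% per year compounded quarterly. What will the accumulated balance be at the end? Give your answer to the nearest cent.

This is an ordinary annuity: 48 deposits of A$16,770.00 at the end of each quarter.
Periodic rate r = 0.061/4 per quarter; n is counted in quarters.
FV = PMT × [((1+r)^n − 1)/r] = 16,770 × [(1+r)^48 − 1] / r = A$1,174,205.72

A$1,174,205.72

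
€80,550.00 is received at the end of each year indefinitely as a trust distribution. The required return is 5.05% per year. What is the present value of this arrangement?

€1,595,049.50

Periodic rate r = 0.0505 per year.
Level perpetuity: PV = PMT / r = 80,550 / (0.0505) = €1,595,049.50.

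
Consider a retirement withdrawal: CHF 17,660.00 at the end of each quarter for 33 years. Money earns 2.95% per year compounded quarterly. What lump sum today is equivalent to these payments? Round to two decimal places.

CHF 1,486,767.46

This is an ordinary annuity: 132 payments of CHF 17,660.00 at the end of each quarter.
Periodic rate r = 0.0295/4 per quarter; n is counted in quarters.
PV = PMT × [(1 − (1+r)^−n)/r] = 17,660 × [1 − (1+r)^−132] / r = CHF 1,486,767.46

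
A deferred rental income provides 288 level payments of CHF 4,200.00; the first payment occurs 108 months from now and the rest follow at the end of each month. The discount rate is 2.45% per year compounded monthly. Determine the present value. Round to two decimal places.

Ordinary annuity of 288 payments, first payment at period 108.
Periodic rate r = 0.0245/12 per month; n is counted in months.
The ordinary-annuity PV formula values the stream one period before the first payment (period 107); discount that back 107 periods:
PV₀ = 4,200 × [1 − (1+r)^−288] / r × (1+r)^−107 = CHF 734,672.38

CHF 734,672.38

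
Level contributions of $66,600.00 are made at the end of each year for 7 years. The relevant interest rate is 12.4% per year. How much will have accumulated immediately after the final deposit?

$680,256.76

This is an ordinary annuity: 7 deposits of $66,600.00 at the end of each year.
Periodic rate r = 0.124 per year.
FV = PMT × [((1+r)^n − 1)/r] = 66,600 × [(1+r)^7 − 1] / r = $680,256.76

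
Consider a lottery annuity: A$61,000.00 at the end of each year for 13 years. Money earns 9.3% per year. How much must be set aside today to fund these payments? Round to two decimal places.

This is an ordinary annuity: 13 payments of A$61,000.00 at the end of each year.
Periodic rate r = 0.093 per year.
PV = PMT × [(1 − (1+r)^−n)/r] = 61,000 × [1 − (1+r)^−13] / r = A$449,478.29

A$449,478.29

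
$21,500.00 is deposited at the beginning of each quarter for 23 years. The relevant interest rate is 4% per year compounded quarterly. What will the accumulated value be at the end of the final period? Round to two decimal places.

$3,252,581.69

This is an annuity due: 92 deposits of $21,500.00 at the beginning of each quarter.
Periodic rate r = 0.04/4 per quarter; n is counted in quarters.
FV = PMT × [((1+r)^n − 1)/r] × (1+r) = 21,500 × [(1+r)^92 − 1] / r × (1+r) = $3,252,581.69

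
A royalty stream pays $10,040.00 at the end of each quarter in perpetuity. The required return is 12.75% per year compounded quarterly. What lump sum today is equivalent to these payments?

$314,980.39

Periodic rate r = 0.1275/4 per quarter.
Level perpetuity: PV = PMT / r = 10,040 / (0.1275/4) = $314,980.39.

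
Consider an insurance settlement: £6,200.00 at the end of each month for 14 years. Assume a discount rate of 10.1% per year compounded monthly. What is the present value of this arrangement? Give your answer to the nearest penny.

£556,444.34

This is an ordinary annuity: 168 payments of £6,200.00 at the end of each month.
Periodic rate r = 0.101/12 per month; n is counted in months.
PV = PMT × [(1 − (1+r)^−n)/r] = 6,200 × [1 − (1+r)^−168] / r = £556,444.34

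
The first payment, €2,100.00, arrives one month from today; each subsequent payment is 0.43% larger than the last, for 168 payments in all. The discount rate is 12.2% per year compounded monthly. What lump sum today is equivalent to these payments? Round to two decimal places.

€223,411.90

Periodic rate r = 0.122/12 per month; n is counted in months.
Growing ordinary annuity: PV = PMT₁ × [1 − ((1+g)/(1+r))^n] / (r − g) = 2,100 × [1 − ((1+0.0043)/(1+r))^168] / (r − 0.0043) = €223,411.90.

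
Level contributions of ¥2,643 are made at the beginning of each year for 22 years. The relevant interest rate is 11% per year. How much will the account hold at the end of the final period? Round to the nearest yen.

¥238,261

This is an annuity due: 22 deposits of ¥2,643 at the beginning of each year.
Periodic rate r = 0.11 per year.
FV = PMT × [((1+r)^n − 1)/r] × (1+r) = 2,643 × [(1+r)^22 − 1] / r × (1+r) = ¥238,261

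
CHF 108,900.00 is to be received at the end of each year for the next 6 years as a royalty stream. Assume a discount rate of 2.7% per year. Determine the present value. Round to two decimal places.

This is an ordinary annuity: 6 payments of CHF 108,900.00 at the end of each year.
Periodic rate r = 0.027 per year.
PV = PMT × [(1 − (1+r)^−n)/r] = 108,900 × [1 − (1+r)^−6] / r = CHF 595,843.25

CHF 595,843.25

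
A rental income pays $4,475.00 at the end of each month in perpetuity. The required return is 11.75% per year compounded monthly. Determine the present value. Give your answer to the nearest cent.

Periodic rate r = 0.1175/12 per month.
Level perpetuity: PV = PMT / r = 4,475 / (0.1175/12) = $457,021.28.

$457,021.28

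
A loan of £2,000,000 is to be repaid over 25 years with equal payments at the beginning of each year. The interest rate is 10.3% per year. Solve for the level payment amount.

£204,385.67

Level annuity due; solve PV = PMT × [(1 − (1+r)^−n)/r] × (1+r) for PMT.
Periodic rate r = 0.103 per year.
With n = 25: PMT = 2,000,000 / ([(1 − (1+r)^−n)/r] × (1+r)) = £204,385.67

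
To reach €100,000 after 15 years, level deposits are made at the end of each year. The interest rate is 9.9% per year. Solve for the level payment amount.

€3,172.42

Level ordinary annuity; solve FV = PMT × [((1+r)^n − 1)/r] for PMT.
Periodic rate r = 0.099 per year.
With n = 15: PMT = 100,000 / ([((1+r)^n − 1)/r]) = €3,172.42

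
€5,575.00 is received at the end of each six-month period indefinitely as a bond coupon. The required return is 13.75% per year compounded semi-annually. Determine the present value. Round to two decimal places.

€81,090.91

Periodic rate r = 0.1375/2 per half-year.
Level perpetuity: PV = PMT / r = 5,575 / (0.1375/2) = €81,090.91.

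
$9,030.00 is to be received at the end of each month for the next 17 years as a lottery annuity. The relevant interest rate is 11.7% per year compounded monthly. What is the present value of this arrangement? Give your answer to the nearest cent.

This is an ordinary annuity: 204 payments of $9,030.00 at the end of each month.
Periodic rate r = 0.117/12 per month; n is counted in months.
PV = PMT × [(1 − (1+r)^−n)/r] = 9,030 × [1 − (1+r)^−204] / r = $798,199.42

$798,199.42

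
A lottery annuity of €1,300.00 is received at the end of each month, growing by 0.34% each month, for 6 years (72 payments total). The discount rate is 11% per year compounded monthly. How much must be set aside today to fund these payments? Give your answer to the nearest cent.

€76,214.27

Periodic rate r = 0.11/12 per month; n is counted in months.
Growing ordinary annuity: PV = PMT₁ × [1 − ((1+g)/(1+r))^n] / (r − g) = 1,300 × [1 − ((1+0.0034)/(1+r))^72] / (r − 0.0034) = €76,214.27.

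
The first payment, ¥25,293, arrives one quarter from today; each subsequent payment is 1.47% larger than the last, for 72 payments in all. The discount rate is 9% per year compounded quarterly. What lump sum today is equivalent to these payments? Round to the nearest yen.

¥1,374,341

Periodic rate r = 0.09/4 per quarter; n is counted in quarters.
Growing ordinary annuity: PV = PMT₁ × [1 − ((1+g)/(1+r))^n] / (r − g) = 25,293 × [1 − ((1+0.0147)/(1+r))^72] / (r − 0.0147) = ¥1,374,341.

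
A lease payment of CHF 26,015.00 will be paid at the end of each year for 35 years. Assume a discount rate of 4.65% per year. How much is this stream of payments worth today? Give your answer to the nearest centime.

CHF 445,464.23

This is an ordinary annuity: 35 payments of CHF 26,015.00 at the end of each year.
Periodic rate r = 0.0465 per year.
PV = PMT × [(1 − (1+r)^−n)/r] = 26,015 × [1 − (1+r)^−35] / r = CHF 445,464.23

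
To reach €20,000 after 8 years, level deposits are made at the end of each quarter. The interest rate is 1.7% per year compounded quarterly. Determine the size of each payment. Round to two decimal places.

€584.79

Level ordinary annuity; solve FV = PMT × [((1+r)^n − 1)/r] for PMT.
Periodic rate r = 0.017/4 per quarter; n is counted in quarters.
With n = 32: PMT = 20,000 / ([((1+r)^n − 1)/r]) = €584.79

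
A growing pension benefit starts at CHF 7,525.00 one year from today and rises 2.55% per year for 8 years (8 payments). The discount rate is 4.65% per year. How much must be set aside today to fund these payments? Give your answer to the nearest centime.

Periodic rate r = 0.0465 per year.
Growing ordinary annuity: PV = PMT₁ × [1 − ((1+g)/(1+r))^n] / (r − g) = 7,525 × [1 − ((1+0.0255)/(1+r))^8] / (r − 0.0255) = CHF 53,643.01.

CHF 53,643.01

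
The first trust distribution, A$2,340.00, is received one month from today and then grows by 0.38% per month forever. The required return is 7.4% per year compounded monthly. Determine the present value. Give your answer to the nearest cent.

A$988,732.39

Periodic rate r = 0.074/12 per month.
Growing perpetuity (Gordon): PV = PMT₁ / (r − g) = 2,340 / (r − 0.0038) = A$988,732.39.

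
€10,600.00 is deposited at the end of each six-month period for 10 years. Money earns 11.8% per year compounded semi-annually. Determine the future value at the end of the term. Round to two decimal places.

€385,761.44

This is an ordinary annuity: 20 deposits of €10,600.00 at the end of each six-month period.
Periodic rate r = 0.118/2 per half-year; n is counted in half-years.
FV = PMT × [((1+r)^n − 1)/r] = 10,600 × [(1+r)^20 − 1] / r = €385,761.44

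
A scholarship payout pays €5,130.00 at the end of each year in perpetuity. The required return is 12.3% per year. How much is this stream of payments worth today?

Periodic rate r = 0.123 per year.
Level perpetuity: PV = PMT / r = 5,130 / (0.123) = €41,707.32.

€41,707.32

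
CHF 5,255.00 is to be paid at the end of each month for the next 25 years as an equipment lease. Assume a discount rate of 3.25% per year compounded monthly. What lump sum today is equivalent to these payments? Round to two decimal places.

CHF 1,078,355.23

This is an ordinary annuity: 300 payments of CHF 5,255.00 at the end of each month.
Periodic rate r = 0.0325/12 per month; n is counted in months.
PV = PMT × [(1 − (1+r)^−n)/r] = 5,255 × [1 − (1+r)^−300] / r = CHF 1,078,355.23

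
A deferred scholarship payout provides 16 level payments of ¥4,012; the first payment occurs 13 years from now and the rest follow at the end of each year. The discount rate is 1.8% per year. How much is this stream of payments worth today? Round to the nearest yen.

Ordinary annuity of 16 payments, first payment at period 13.
Periodic rate r = 0.018 per year.
The ordinary-annuity PV formula values the stream one period before the first payment (period 12); discount that back 12 periods:
PV₀ = 4,012 × [1 − (1+r)^−16] / r × (1+r)^−12 = ¥44,681

¥44,681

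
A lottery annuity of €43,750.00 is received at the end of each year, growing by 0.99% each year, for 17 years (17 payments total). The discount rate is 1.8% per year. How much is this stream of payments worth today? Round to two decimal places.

Periodic rate r = 0.018 per year.
Growing ordinary annuity: PV = PMT₁ × [1 − ((1+g)/(1+r))^n] / (r − g) = 43,750 × [1 − ((1+0.0099)/(1+r))^17] / (r − 0.0099) = €685,893.19.

€685,893.19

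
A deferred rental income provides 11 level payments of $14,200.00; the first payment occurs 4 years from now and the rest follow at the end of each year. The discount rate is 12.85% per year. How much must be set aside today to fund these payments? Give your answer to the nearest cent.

Ordinary annuity of 11 payments, first payment at period 4.
Periodic rate r = 0.1285 per year.
The ordinary-annuity PV formula values the stream one period before the first payment (period 3); discount that back 3 periods:
PV₀ = 14,200 × [1 − (1+r)^−11] / r × (1+r)^−3 = $56,551.31

$56,551.31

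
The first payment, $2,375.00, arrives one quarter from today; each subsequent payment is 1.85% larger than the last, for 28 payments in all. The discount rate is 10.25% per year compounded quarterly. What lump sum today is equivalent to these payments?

Periodic rate r = 0.1025/4 per quarter; n is counted in quarters.
Growing ordinary annuity: PV = PMT₁ × [1 − ((1+g)/(1+r))^n] / (r − g) = 2,375 × [1 − ((1+0.0185)/(1+r))^28] / (r − 0.0185) = $59,108.41.

$59,108.41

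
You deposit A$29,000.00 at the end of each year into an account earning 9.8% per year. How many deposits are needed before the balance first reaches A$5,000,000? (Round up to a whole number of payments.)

31 payments

Periodic rate r = 0.098 per year.
Ordinary annuity FV: 5,000,000 = 29,000 × [((1+r)^n − 1)/r].
(1+r)^n = 1 + 5,000,000 × r / 29,000, so n = ln(1 + 5,000,000·r/29,000) / ln(1+r) = 30.85.
Round up to a whole number of payments: n = 31.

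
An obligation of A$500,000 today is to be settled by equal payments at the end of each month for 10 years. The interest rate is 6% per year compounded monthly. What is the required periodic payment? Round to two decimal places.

A$5,551.03

Level ordinary annuity; solve PV = PMT × [(1 − (1+r)^−n)/r] for PMT.
Periodic rate r = 0.06/12 per month; n is counted in months.
With n = 120: PMT = 500,000 / ([(1 − (1+r)^−n)/r]) = A$5,551.03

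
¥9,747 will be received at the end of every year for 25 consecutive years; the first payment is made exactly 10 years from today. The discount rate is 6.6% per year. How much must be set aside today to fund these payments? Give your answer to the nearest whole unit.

¥66,272

Ordinary annuity of 25 payments, first payment at period 10.
Periodic rate r = 0.066 per year.
The ordinary-annuity PV formula values the stream one period before the first payment (period 9); discount that back 9 periods:
PV₀ = 9,747 × [1 − (1+r)^−25] / r × (1+r)^−9 = ¥66,272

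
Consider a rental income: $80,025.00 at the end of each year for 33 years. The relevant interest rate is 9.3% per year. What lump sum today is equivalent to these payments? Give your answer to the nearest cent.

This is an ordinary annuity: 33 payments of $80,025.00 at the end of each year.
Periodic rate r = 0.093 per year.
PV = PMT × [(1 − (1+r)^−n)/r] = 80,025 × [1 − (1+r)^−33] / r = $814,745.85

$814,745.85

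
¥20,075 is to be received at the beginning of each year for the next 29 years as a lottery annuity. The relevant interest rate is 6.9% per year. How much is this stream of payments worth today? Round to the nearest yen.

This is an annuity due: 29 payments of ¥20,075 at the beginning of each year.
Periodic rate r = 0.069 per year.
PV = PMT × [(1 − (1+r)^−n)/r] × (1+r) = 20,075 × [1 − (1+r)^−29] / r × (1+r) = ¥266,098

¥266,098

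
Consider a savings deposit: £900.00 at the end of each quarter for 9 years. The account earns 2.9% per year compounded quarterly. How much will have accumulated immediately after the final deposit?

£36,869.69

This is an ordinary annuity: 36 deposits of £900.00 at the end of each quarter.
Periodic rate r = 0.029/4 per quarter; n is counted in quarters.
FV = PMT × [((1+r)^n − 1)/r] = 900 × [(1+r)^36 − 1] / r = £36,869.69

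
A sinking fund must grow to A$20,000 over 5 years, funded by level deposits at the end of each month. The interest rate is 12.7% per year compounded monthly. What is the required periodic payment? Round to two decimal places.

Level ordinary annuity; solve FV = PMT × [((1+r)^n − 1)/r] for PMT.
Periodic rate r = 0.127/12 per month; n is counted in months.
With n = 60: PMT = 20,000 / ([((1+r)^n − 1)/r]) = A$240.33

A$240.33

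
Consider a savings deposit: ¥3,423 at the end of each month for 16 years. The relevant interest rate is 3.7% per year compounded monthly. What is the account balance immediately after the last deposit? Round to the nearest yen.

¥894,740

This is an ordinary annuity: 192 deposits of ¥3,423 at the end of each month.
Periodic rate r = 0.037/12 per month; n is counted in months.
FV = PMT × [((1+r)^n − 1)/r] = 3,423 × [(1+r)^192 − 1] / r = ¥894,740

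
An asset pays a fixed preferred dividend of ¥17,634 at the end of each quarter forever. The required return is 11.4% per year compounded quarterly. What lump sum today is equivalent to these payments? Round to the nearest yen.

¥618,737

Periodic rate r = 0.114/4 per quarter.
Level perpetuity: PV = PMT / r = 17,634 / (0.114/4) = ¥618,737.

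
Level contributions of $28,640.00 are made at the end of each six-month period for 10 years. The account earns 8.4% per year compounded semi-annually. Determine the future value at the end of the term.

$870,761.45

This is an ordinary annuity: 20 deposits of $28,640.00 at the end of each six-month period.
Periodic rate r = 0.084/2 per half-year; n is counted in half-years.
FV = PMT × [((1+r)^n − 1)/r] = 28,640 × [(1+r)^20 − 1] / r = $870,761.45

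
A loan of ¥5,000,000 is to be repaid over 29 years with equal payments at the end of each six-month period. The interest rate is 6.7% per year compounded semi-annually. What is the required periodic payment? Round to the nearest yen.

¥196,575

Level ordinary annuity; solve PV = PMT × [(1 − (1+r)^−n)/r] for PMT.
Periodic rate r = 0.067/2 per half-year; n is counted in half-years.
With n = 58: PMT = 5,000,000 / ([(1 − (1+r)^−n)/r]) = ¥196,575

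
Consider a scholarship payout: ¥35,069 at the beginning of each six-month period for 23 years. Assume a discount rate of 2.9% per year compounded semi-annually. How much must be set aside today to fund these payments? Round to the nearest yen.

This is an annuity due: 46 payments of ¥35,069 at the beginning of each six-month period.
Periodic rate r = 0.029/2 per half-year; n is counted in half-years.
PV = PMT × [(1 − (1+r)^−n)/r] × (1+r) = 35,069 × [1 − (1+r)^−46] / r × (1+r) = ¥1,188,264

¥1,188,264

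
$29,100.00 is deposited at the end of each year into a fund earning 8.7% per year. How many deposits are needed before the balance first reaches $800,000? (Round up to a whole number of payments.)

15 payments

Periodic rate r = 0.087 per year.
Ordinary annuity FV: 800,000 = 29,100 × [((1+r)^n − 1)/r].
(1+r)^n = 1 + 800,000 × r / 29,100, so n = ln(1 + 800,000·r/29,100) / ln(1+r) = 14.64.
Round up to a whole number of payments: n = 15.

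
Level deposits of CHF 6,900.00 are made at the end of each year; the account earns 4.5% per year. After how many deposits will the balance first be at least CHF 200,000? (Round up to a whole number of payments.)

19 payments

Periodic rate r = 0.045 per year.
Ordinary annuity FV: 200,000 = 6,900 × [((1+r)^n − 1)/r].
(1+r)^n = 1 + 200,000 × r / 6,900, so n = ln(1 + 200,000·r/6,900) / ln(1+r) = 18.97.
Round up to a whole number of payments: n = 19.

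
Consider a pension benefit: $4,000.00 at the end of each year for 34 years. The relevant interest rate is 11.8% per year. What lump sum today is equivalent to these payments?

This is an ordinary annuity: 34 payments of $4,000.00 at the end of each year.
Periodic rate r = 0.118 per year.
PV = PMT × [(1 − (1+r)^−n)/r] = 4,000 × [1 − (1+r)^−34] / r = $33,134.19

$33,134.19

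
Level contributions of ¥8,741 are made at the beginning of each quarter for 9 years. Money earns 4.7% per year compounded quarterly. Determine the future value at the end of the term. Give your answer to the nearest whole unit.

This is an annuity due: 36 deposits of ¥8,741 at the beginning of each quarter.
Periodic rate r = 0.047/4 per quarter; n is counted in quarters.
FV = PMT × [((1+r)^n − 1)/r] × (1+r) = 8,741 × [(1+r)^36 − 1] / r × (1+r) = ¥393,470

¥393,470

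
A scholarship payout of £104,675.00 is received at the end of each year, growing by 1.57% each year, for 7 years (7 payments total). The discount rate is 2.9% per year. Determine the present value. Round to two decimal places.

£685,050.93

Periodic rate r = 0.029 per year.
Growing ordinary annuity: PV = PMT₁ × [1 − ((1+g)/(1+r))^n] / (r − g) = 104,675 × [1 − ((1+0.0157)/(1+r))^7] / (r − 0.0157) = £685,050.93.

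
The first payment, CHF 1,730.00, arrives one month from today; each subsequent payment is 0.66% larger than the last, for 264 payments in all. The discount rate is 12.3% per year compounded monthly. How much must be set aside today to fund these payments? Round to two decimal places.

CHF 291,682.57

Periodic rate r = 0.123/12 per month; n is counted in months.
Growing ordinary annuity: PV = PMT₁ × [1 − ((1+g)/(1+r))^n] / (r − g) = 1,730 × [1 − ((1+0.0066)/(1+r))^264] / (r − 0.0066) = CHF 291,682.57.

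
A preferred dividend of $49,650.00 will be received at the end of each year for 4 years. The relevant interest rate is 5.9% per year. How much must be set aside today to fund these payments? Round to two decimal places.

This is an ordinary annuity: 4 payments of $49,650.00 at the end of each year.
Periodic rate r = 0.059 per year.
PV = PMT × [(1 − (1+r)^−n)/r] = 49,650 × [1 − (1+r)^−4] / r = $172,437.18

$172,437.18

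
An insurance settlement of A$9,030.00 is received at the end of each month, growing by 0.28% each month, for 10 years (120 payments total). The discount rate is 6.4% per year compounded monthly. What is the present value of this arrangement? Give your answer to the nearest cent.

A$931,148.15

Periodic rate r = 0.064/12 per month; n is counted in months.
Growing ordinary annuity: PV = PMT₁ × [1 − ((1+g)/(1+r))^n] / (r − g) = 9,030 × [1 − ((1+0.0028)/(1+r))^120] / (r − 0.0028) = A$931,148.15.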